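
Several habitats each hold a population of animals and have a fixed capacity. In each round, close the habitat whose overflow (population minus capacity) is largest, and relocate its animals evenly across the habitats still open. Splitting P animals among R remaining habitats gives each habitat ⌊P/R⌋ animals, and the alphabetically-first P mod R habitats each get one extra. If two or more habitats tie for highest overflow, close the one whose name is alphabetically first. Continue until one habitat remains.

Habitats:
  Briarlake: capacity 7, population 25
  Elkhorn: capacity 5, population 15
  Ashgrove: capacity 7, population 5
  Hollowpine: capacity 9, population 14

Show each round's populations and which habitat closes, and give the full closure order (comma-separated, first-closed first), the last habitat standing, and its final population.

Closure order: Briarlake, Elkhorn, Hollowpine
Last habitat: Ashgrove with 59 animals

Round 1: Ashgrove=5 Briarlake=25 Elkhorn=15 Hollowpine=14 → close Briarlake (overflow 18)
  25÷3 = 8 each, +1 to first 1
Round 2: Ashgrove=14 Elkhorn=23 Hollowpine=22 → close Elkhorn (overflow 18)
  23÷2 = 11 each, +1 to first 1
Round 3: Ashgrove=26 Hollowpine=33 → close Hollowpine (overflow 24)
  33÷1 = 33 each, +1 to first 0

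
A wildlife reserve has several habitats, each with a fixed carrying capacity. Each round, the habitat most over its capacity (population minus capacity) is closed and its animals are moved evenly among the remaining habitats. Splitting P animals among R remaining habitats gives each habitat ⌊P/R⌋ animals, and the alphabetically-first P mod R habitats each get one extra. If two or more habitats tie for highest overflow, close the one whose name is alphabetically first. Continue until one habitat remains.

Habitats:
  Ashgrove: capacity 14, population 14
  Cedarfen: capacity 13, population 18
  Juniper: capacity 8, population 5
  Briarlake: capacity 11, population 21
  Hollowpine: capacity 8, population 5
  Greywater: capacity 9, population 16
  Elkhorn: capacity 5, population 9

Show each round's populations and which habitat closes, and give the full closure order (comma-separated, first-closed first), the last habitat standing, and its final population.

Closure order: Briarlake, Greywater, Cedarfen, Elkhorn, Ashgrove, Hollowpine
Last habitat: Juniper with 88 animals

Round 1: Ashgrove=14 Briarlake=21 Cedarfen=18 Elkhorn=9 Greywater=16 Hollowpine=5 Juniper=5 → close Briarlake (overflow 10)
  21÷6 = 3 each, +1 to first 3
Round 2: Ashgrove=18 Cedarfen=22 Elkhorn=13 Greywater=19 Hollowpine=8 Juniper=8 → close Greywater (overflow 10)
  19÷5 = 3 each, +1 to first 4
Round 3: Ashgrove=22 Cedarfen=26 Elkhorn=17 Hollowpine=12 Juniper=11 → close Cedarfen (overflow 13)
  26÷4 = 6 each, +1 to first 2
Round 4: Ashgrove=29 Elkhorn=24 Hollowpine=18 Juniper=17 → close Elkhorn (overflow 19)
  24÷3 = 8 each, +1 to first 0
Round 5: Ashgrove=37 Hollowpine=26 Juniper=25 → close Ashgrove (overflow 23)
  37÷2 = 18 each, +1 to first 1
Round 6: Hollowpine=45 Juniper=43 → close Hollowpine (overflow 37)
  45÷1 = 45 each, +1 to first 0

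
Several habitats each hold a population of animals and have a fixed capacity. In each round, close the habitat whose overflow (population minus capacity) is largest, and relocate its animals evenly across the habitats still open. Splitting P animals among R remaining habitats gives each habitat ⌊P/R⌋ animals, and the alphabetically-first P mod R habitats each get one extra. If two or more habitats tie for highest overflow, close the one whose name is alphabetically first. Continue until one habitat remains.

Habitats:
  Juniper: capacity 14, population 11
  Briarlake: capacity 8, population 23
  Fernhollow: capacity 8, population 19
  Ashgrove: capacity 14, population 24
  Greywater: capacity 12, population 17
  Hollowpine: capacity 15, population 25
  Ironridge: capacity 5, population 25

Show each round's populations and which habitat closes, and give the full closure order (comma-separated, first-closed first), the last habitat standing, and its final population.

Round 1: Ashgrove=24 Briarlake=23 Fernhollow=19 Greywater=17 Hollowpine=25 Ironridge=25 Juniper=11 → close Ironridge (overflow 20)
  25÷6 = 4 each, +1 to first 1
Round 2: Ashgrove=29 Briarlake=27 Fernhollow=23 Greywater=21 Hollowpine=29 Juniper=15 → close Briarlake (overflow 19)
  27÷5 = 5 each, +1 to first 2
Round 3: Ashgrove=35 Fernhollow=29 Greywater=26 Hollowpine=34 Juniper=20 → close Ashgrove (overflow 21)
  35÷4 = 8 each, +1 to first 3
Round 4: Fernhollow=38 Greywater=35 Hollowpine=43 Juniper=28 → close Fernhollow (overflow 30)
  38÷3 = 12 each, +1 to first 2
Round 5: Greywater=48 Hollowpine=56 Juniper=40 → close Hollowpine (overflow 41)
  56÷2 = 28 each, +1 to first 0
Round 6: Greywater=76 Juniper=68 → close Greywater (overflow 64)
  76÷1 = 76 each, +1 to first 0

Closure order: Ironridge, Briarlake, Ashgrove, Fernhollow, Hollowpine, Greywater
Last habitat: Juniper with 144 animals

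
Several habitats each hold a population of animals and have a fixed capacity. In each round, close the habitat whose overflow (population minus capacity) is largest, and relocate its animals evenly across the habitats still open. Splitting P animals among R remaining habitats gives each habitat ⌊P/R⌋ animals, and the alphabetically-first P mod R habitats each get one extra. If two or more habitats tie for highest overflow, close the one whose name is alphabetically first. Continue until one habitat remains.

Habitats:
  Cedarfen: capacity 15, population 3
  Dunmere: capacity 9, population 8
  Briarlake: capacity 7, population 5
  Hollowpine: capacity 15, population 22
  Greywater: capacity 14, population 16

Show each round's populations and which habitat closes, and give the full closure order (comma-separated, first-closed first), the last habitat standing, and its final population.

Closure order: Hollowpine, Greywater, Briarlake, Dunmere
Last habitat: Cedarfen with 54 animals

Round 1: Briarlake=5 Cedarfen=3 Dunmere=8 Greywater=16 Hollowpine=22 → close Hollowpine (overflow 7)
  22÷4 = 5 each, +1 to first 2
Round 2: Briarlake=11 Cedarfen=9 Dunmere=13 Greywater=21 → close Greywater (overflow 7)
  21÷3 = 7 each, +1 to first 0
Round 3: Briarlake=18 Cedarfen=16 Dunmere=20 → close Briarlake (overflow 11)
  18÷2 = 9 each, +1 to first 0
Round 4: Cedarfen=25 Dunmere=29 → close Dunmere (overflow 20)
  29÷1 = 29 each, +1 to first 0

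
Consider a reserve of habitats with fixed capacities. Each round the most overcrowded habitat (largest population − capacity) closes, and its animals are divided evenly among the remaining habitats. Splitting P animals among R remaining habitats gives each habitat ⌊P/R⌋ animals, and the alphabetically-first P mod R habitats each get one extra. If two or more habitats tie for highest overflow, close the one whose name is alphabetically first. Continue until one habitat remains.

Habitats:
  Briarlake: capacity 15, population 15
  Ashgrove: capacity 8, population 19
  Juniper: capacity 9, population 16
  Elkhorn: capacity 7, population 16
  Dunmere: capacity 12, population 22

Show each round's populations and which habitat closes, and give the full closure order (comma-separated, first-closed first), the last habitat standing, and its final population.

Closure order: Ashgrove, Dunmere, Elkhorn, Juniper
Last habitat: Briarlake with 88 animals

Round 1: Ashgrove=19 Briarlake=15 Dunmere=22 Elkhorn=16 Juniper=16 → close Ashgrove (overflow 11)
  19÷4 = 4 each, +1 to first 3
Round 2: Briarlake=20 Dunmere=27 Elkhorn=21 Juniper=20 → close Dunmere (overflow 15)
  27÷3 = 9 each, +1 to first 0
Round 3: Briarlake=29 Elkhorn=30 Juniper=29 → close Elkhorn (overflow 23)
  30÷2 = 15 each, +1 to first 0
Round 4: Briarlake=44 Juniper=44 → close Juniper (overflow 35)
  44÷1 = 44 each, +1 to first 0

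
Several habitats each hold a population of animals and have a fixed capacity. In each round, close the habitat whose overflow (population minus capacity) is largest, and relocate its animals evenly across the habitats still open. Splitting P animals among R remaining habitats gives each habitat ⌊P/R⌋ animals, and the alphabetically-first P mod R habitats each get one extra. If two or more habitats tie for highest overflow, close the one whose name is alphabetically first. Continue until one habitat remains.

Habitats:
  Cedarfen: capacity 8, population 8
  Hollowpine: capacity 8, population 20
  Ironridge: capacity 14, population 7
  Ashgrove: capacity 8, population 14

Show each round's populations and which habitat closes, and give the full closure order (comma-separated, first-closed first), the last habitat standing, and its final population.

Round 1: Ashgrove=14 Cedarfen=8 Hollowpine=20 Ironridge=7 → close Hollowpine (overflow 12)
  20÷3 = 6 each, +1 to first 2
Round 2: Ashgrove=21 Cedarfen=15 Ironridge=13 → close Ashgrove (overflow 13)
  21÷2 = 10 each, +1 to first 1
Round 3: Cedarfen=26 Ironridge=23 → close Cedarfen (overflow 18)
  26÷1 = 26 each, +1 to first 0

Closure order: Hollowpine, Ashgrove, Cedarfen
Last habitat: Ironridge with 49 animals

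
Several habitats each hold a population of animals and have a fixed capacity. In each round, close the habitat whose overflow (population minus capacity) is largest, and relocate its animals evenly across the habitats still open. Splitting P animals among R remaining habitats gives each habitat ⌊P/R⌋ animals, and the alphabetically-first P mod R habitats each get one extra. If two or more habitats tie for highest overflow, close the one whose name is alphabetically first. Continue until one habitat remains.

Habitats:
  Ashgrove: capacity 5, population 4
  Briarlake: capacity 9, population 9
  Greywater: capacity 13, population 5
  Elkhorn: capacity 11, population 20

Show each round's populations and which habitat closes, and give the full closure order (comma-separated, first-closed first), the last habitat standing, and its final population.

Round 1: Ashgrove=4 Briarlake=9 Elkhorn=20 Greywater=5 → close Elkhorn (overflow 9)
  20÷3 = 6 each, +1 to first 2
Round 2: Ashgrove=11 Briarlake=16 Greywater=11 → close Briarlake (overflow 7)
  16÷2 = 8 each, +1 to first 0
Round 3: Ashgrove=19 Greywater=19 → close Ashgrove (overflow 14)
  19÷1 = 19 each, +1 to first 0

Closure order: Elkhorn, Briarlake, Ashgrove
Last habitat: Greywater with 38 animals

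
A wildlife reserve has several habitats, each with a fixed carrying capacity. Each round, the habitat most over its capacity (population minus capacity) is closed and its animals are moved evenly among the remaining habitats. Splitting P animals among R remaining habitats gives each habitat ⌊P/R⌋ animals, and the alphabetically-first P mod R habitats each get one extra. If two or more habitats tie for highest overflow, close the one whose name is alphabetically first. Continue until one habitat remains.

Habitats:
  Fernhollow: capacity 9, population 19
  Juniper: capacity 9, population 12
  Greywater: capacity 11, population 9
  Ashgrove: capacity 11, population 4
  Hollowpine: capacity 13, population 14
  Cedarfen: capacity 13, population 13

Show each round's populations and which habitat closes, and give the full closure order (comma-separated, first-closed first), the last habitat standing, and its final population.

Round 1: Ashgrove=4 Cedarfen=13 Fernhollow=19 Greywater=9 Hollowpine=14 Juniper=12 → close Fernhollow (overflow 10)
  19÷5 = 3 each, +1 to first 4
Round 2: Ashgrove=8 Cedarfen=17 Greywater=13 Hollowpine=18 Juniper=15 → close Juniper (overflow 6)
  15÷4 = 3 each, +1 to first 3
Round 3: Ashgrove=12 Cedarfen=21 Greywater=17 Hollowpine=21 → close Cedarfen (overflow 8)
  21÷3 = 7 each, +1 to first 0
Round 4: Ashgrove=19 Greywater=24 Hollowpine=28 → close Hollowpine (overflow 15)
  28÷2 = 14 each, +1 to first 0
Round 5: Ashgrove=33 Greywater=38 → close Greywater (overflow 27)
  38÷1 = 38 each, +1 to first 0

Closure order: Fernhollow, Juniper, Cedarfen, Hollowpine, Greywater
Last habitat: Ashgrove with 71 animals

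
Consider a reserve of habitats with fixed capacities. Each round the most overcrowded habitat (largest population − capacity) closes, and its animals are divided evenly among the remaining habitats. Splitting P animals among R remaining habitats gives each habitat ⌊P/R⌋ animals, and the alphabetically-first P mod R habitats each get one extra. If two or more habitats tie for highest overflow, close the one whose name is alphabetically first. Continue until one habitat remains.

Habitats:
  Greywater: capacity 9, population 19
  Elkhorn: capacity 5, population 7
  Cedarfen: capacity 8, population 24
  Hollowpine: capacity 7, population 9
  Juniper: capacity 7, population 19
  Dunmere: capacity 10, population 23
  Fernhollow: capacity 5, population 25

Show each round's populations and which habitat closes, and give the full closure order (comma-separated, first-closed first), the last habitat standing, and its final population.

Round 1: Cedarfen=24 Dunmere=23 Elkhorn=7 Fernhollow=25 Greywater=19 Hollowpine=9 Juniper=19 → close Fernhollow (overflow 20)
  25÷6 = 4 each, +1 to first 1
Round 2: Cedarfen=29 Dunmere=27 Elkhorn=11 Greywater=23 Hollowpine=13 Juniper=23 → close Cedarfen (overflow 21)
  29÷5 = 5 each, +1 to first 4
Round 3: Dunmere=33 Elkhorn=17 Greywater=29 Hollowpine=19 Juniper=28 → close Dunmere (overflow 23)
  33÷4 = 8 each, +1 to first 1
Round 4: Elkhorn=26 Greywater=37 Hollowpine=27 Juniper=36 → close Juniper (overflow 29)
  36÷3 = 12 each, +1 to first 0
Round 5: Elkhorn=38 Greywater=49 Hollowpine=39 → close Greywater (overflow 40)
  49÷2 = 24 each, +1 to first 1
Round 6: Elkhorn=63 Hollowpine=63 → close Elkhorn (overflow 58)
  63÷1 = 63 each, +1 to first 0

Closure order: Fernhollow, Cedarfen, Dunmere, Juniper, Greywater, Elkhorn
Last habitat: Hollowpine with 126 animals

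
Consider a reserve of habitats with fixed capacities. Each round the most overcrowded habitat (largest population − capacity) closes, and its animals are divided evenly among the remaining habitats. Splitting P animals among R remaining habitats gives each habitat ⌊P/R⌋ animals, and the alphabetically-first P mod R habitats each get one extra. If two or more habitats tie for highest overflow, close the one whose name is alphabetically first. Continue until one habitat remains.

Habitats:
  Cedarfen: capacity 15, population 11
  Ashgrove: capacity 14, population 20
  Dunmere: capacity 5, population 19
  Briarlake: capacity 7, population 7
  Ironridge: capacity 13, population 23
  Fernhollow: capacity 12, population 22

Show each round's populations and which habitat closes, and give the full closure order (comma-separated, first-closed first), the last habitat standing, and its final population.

Round 1: Ashgrove=20 Briarlake=7 Cedarfen=11 Dunmere=19 Fernhollow=22 Ironridge=23 → close Dunmere (overflow 14)
  19÷5 = 3 each, +1 to first 4
Round 2: Ashgrove=24 Briarlake=11 Cedarfen=15 Fernhollow=26 Ironridge=26 → close Fernhollow (overflow 14)
  26÷4 = 6 each, +1 to first 2
Round 3: Ashgrove=31 Briarlake=18 Cedarfen=21 Ironridge=32 → close Ironridge (overflow 19)
  32÷3 = 10 each, +1 to first 2
Round 4: Ashgrove=42 Briarlake=29 Cedarfen=31 → close Ashgrove (overflow 28)
  42÷2 = 21 each, +1 to first 0
Round 5: Briarlake=50 Cedarfen=52 → close Briarlake (overflow 43)
  50÷1 = 50 each, +1 to first 0

Closure order: Dunmere, Fernhollow, Ironridge, Ashgrove, Briarlake
Last habitat: Cedarfen with 102 animals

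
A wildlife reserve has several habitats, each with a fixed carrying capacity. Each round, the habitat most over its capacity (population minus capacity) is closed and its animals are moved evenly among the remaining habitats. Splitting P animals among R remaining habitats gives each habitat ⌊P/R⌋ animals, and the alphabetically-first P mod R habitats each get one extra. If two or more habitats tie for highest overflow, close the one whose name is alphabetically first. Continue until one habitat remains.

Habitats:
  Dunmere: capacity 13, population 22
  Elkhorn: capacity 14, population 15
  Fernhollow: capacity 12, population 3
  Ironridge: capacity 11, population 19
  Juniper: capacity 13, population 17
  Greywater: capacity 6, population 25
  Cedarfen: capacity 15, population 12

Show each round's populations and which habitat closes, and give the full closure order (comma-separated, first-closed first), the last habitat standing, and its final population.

Closure order: Greywater, Dunmere, Ironridge, Juniper, Elkhorn, Cedarfen
Last habitat: Fernhollow with 113 animals

Round 1: Cedarfen=12 Dunmere=22 Elkhorn=15 Fernhollow=3 Greywater=25 Ironridge=19 Juniper=17 → close Greywater (overflow 19)
  25÷6 = 4 each, +1 to first 1
Round 2: Cedarfen=17 Dunmere=26 Elkhorn=19 Fernhollow=7 Ironridge=23 Juniper=21 → close Dunmere (overflow 13)
  26÷5 = 5 each, +1 to first 1
Round 3: Cedarfen=23 Elkhorn=24 Fernhollow=12 Ironridge=28 Juniper=26 → close Ironridge (overflow 17)
  28÷4 = 7 each, +1 to first 0
Round 4: Cedarfen=30 Elkhorn=31 Fernhollow=19 Juniper=33 → close Juniper (overflow 20)
  33÷3 = 11 each, +1 to first 0
Round 5: Cedarfen=41 Elkhorn=42 Fernhollow=30 → close Elkhorn (overflow 28)
  42÷2 = 21 each, +1 to first 0
Round 6: Cedarfen=62 Fernhollow=51 → close Cedarfen (overflow 47)
  62÷1 = 62 each, +1 to first 0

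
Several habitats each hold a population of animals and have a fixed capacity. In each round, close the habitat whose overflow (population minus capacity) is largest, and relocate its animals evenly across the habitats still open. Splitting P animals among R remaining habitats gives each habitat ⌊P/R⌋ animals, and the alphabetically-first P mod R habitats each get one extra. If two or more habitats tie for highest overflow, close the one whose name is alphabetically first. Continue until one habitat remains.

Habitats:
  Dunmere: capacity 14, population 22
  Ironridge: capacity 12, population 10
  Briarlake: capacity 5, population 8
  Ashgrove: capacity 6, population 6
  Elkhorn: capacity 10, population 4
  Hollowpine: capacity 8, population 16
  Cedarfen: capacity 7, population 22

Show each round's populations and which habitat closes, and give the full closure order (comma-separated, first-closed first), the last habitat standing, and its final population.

Closure order: Cedarfen, Dunmere, Hollowpine, Briarlake, Ashgrove, Ironridge
Last habitat: Elkhorn with 88 animals

Round 1: Ashgrove=6 Briarlake=8 Cedarfen=22 Dunmere=22 Elkhorn=4 Hollowpine=16 Ironridge=10 → close Cedarfen (overflow 15)
  22÷6 = 3 each, +1 to first 4
Round 2: Ashgrove=10 Briarlake=12 Dunmere=26 Elkhorn=8 Hollowpine=19 Ironridge=13 → close Dunmere (overflow 12)
  26÷5 = 5 each, +1 to first 1
Round 3: Ashgrove=16 Briarlake=17 Elkhorn=13 Hollowpine=24 Ironridge=18 → close Hollowpine (overflow 16)
  24÷4 = 6 each, +1 to first 0
Round 4: Ashgrove=22 Briarlake=23 Elkhorn=19 Ironridge=24 → close Briarlake (overflow 18)
  23÷3 = 7 each, +1 to first 2
Round 5: Ashgrove=30 Elkhorn=27 Ironridge=31 → close Ashgrove (overflow 24)
  30÷2 = 15 each, +1 to first 0
Round 6: Elkhorn=42 Ironridge=46 → close Ironridge (overflow 34)
  46÷1 = 46 each, +1 to first 0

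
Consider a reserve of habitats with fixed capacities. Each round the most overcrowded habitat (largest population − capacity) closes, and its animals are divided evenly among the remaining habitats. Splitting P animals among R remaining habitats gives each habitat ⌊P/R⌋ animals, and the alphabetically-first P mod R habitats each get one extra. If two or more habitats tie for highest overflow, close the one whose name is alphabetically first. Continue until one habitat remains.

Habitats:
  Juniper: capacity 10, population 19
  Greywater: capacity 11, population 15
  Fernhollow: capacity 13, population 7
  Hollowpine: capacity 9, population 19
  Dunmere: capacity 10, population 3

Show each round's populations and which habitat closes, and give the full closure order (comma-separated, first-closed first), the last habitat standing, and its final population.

Round 1: Dunmere=3 Fernhollow=7 Greywater=15 Hollowpine=19 Juniper=19 → close Hollowpine (overflow 10)
  19÷4 = 4 each, +1 to first 3
Round 2: Dunmere=8 Fernhollow=12 Greywater=20 Juniper=23 → close Juniper (overflow 13)
  23÷3 = 7 each, +1 to first 2
Round 3: Dunmere=16 Fernhollow=20 Greywater=27 → close Greywater (overflow 16)
  27÷2 = 13 each, +1 to first 1
Round 4: Dunmere=30 Fernhollow=33 → close Dunmere (overflow 20)
  30÷1 = 30 each, +1 to first 0

Closure order: Hollowpine, Juniper, Greywater, Dunmere
Last habitat: Fernhollow with 63 animals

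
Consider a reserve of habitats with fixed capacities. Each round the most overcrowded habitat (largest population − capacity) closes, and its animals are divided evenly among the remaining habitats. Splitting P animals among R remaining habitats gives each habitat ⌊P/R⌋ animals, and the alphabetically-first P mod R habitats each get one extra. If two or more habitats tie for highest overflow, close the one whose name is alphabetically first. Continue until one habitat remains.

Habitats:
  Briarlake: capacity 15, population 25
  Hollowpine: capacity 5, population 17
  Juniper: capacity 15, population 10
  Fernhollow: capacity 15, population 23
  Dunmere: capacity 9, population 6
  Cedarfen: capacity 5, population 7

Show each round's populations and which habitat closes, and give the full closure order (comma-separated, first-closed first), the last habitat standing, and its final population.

Closure order: Hollowpine, Briarlake, Fernhollow, Cedarfen, Dunmere
Last habitat: Juniper with 88 animals

Round 1: Briarlake=25 Cedarfen=7 Dunmere=6 Fernhollow=23 Hollowpine=17 Juniper=10 → close Hollowpine (overflow 12)
  17÷5 = 3 each, +1 to first 2
Round 2: Briarlake=29 Cedarfen=11 Dunmere=9 Fernhollow=26 Juniper=13 → close Briarlake (overflow 14)
  29÷4 = 7 each, +1 to first 1
Round 3: Cedarfen=19 Dunmere=16 Fernhollow=33 Juniper=20 → close Fernhollow (overflow 18)
  33÷3 = 11 each, +1 to first 0
Round 4: Cedarfen=30 Dunmere=27 Juniper=31 → close Cedarfen (overflow 25)
  30÷2 = 15 each, +1 to first 0
Round 5: Dunmere=42 Juniper=46 → close Dunmere (overflow 33)
  42÷1 = 42 each, +1 to first 0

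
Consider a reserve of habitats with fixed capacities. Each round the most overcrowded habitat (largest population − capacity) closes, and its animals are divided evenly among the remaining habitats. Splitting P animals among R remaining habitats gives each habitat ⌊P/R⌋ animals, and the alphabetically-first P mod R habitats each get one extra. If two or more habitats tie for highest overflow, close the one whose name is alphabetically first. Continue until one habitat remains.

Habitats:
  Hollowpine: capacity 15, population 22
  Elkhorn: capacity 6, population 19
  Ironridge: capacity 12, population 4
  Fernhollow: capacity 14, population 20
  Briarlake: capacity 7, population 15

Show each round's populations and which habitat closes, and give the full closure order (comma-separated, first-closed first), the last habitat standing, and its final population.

Closure order: Elkhorn, Briarlake, Hollowpine, Fernhollow
Last habitat: Ironridge with 80 animals

Round 1: Briarlake=15 Elkhorn=19 Fernhollow=20 Hollowpine=22 Ironridge=4 → close Elkhorn (overflow 13)
  19÷4 = 4 each, +1 to first 3
Round 2: Briarlake=20 Fernhollow=25 Hollowpine=27 Ironridge=8 → close Briarlake (overflow 13)
  20÷3 = 6 each, +1 to first 2
Round 3: Fernhollow=32 Hollowpine=34 Ironridge=14 → close Hollowpine (overflow 19)
  34÷2 = 17 each, +1 to first 0
Round 4: Fernhollow=49 Ironridge=31 → close Fernhollow (overflow 35)
  49÷1 = 49 each, +1 to first 0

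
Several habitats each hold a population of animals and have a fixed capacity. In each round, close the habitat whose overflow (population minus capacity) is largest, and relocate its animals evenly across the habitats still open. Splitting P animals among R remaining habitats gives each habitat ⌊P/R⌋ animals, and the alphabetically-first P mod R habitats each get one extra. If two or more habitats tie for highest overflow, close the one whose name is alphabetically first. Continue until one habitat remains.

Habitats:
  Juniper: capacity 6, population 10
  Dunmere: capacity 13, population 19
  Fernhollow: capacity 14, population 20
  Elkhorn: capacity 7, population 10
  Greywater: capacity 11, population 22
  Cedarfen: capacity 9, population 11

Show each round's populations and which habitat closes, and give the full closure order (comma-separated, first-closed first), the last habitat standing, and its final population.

Round 1: Cedarfen=11 Dunmere=19 Elkhorn=10 Fernhollow=20 Greywater=22 Juniper=10 → close Greywater (overflow 11)
  22÷5 = 4 each, +1 to first 2
Round 2: Cedarfen=16 Dunmere=24 Elkhorn=14 Fernhollow=24 Juniper=14 → close Dunmere (overflow 11)
  24÷4 = 6 each, +1 to first 0
Round 3: Cedarfen=22 Elkhorn=20 Fernhollow=30 Juniper=20 → close Fernhollow (overflow 16)
  30÷3 = 10 each, +1 to first 0
Round 4: Cedarfen=32 Elkhorn=30 Juniper=30 → close Juniper (overflow 24)
  30÷2 = 15 each, +1 to first 0
Round 5: Cedarfen=47 Elkhorn=45 → close Cedarfen (overflow 38)
  47÷1 = 47 each, +1 to first 0

Closure order: Greywater, Dunmere, Fernhollow, Juniper, Cedarfen
Last habitat: Elkhorn with 92 animals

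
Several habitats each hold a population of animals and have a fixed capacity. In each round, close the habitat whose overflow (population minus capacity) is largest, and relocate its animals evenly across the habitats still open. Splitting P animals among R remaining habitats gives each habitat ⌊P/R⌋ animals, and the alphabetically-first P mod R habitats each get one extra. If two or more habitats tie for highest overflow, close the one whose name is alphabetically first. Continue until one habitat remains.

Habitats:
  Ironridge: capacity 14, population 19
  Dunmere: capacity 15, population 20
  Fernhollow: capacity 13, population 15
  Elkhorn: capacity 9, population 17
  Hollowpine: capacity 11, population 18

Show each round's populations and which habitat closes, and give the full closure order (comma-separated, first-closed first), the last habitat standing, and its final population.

Closure order: Elkhorn, Hollowpine, Dunmere, Ironridge
Last habitat: Fernhollow with 89 animals

Round 1: Dunmere=20 Elkhorn=17 Fernhollow=15 Hollowpine=18 Ironridge=19 → close Elkhorn (overflow 8)
  17÷4 = 4 each, +1 to first 1
Round 2: Dunmere=25 Fernhollow=19 Hollowpine=22 Ironridge=23 → close Hollowpine (overflow 11)
  22÷3 = 7 each, +1 to first 1
Round 3: Dunmere=33 Fernhollow=26 Ironridge=30 → close Dunmere (overflow 18)
  33÷2 = 16 each, +1 to first 1
Round 4: Fernhollow=43 Ironridge=46 → close Ironridge (overflow 32)
  46÷1 = 46 each, +1 to first 0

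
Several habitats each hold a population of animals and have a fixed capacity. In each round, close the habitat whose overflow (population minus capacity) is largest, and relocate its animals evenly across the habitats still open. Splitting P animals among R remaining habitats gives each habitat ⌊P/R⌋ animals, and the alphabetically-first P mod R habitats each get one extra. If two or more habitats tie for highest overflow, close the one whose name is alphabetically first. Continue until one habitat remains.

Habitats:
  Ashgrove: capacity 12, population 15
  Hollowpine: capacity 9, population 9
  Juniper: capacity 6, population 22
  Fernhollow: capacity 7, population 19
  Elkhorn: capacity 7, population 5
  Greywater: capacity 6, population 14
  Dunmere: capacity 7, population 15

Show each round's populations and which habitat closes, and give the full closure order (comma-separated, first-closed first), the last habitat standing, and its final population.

Closure order: Juniper, Fernhollow, Dunmere, Greywater, Ashgrove, Elkhorn
Last habitat: Hollowpine with 99 animals

Round 1: Ashgrove=15 Dunmere=15 Elkhorn=5 Fernhollow=19 Greywater=14 Hollowpine=9 Juniper=22 → close Juniper (overflow 16)
  22÷6 = 3 each, +1 to first 4
Round 2: Ashgrove=19 Dunmere=19 Elkhorn=9 Fernhollow=23 Greywater=17 Hollowpine=12 → close Fernhollow (overflow 16)
  23÷5 = 4 each, +1 to first 3
Round 3: Ashgrove=24 Dunmere=24 Elkhorn=14 Greywater=21 Hollowpine=16 → close Dunmere (overflow 17)
  24÷4 = 6 each, +1 to first 0
Round 4: Ashgrove=30 Elkhorn=20 Greywater=27 Hollowpine=22 → close Greywater (overflow 21)
  27÷3 = 9 each, +1 to first 0
Round 5: Ashgrove=39 Elkhorn=29 Hollowpine=31 → close Ashgrove (overflow 27)
  39÷2 = 19 each, +1 to first 1
Round 6: Elkhorn=49 Hollowpine=50 → close Elkhorn (overflow 42)
  49÷1 = 49 each, +1 to first 0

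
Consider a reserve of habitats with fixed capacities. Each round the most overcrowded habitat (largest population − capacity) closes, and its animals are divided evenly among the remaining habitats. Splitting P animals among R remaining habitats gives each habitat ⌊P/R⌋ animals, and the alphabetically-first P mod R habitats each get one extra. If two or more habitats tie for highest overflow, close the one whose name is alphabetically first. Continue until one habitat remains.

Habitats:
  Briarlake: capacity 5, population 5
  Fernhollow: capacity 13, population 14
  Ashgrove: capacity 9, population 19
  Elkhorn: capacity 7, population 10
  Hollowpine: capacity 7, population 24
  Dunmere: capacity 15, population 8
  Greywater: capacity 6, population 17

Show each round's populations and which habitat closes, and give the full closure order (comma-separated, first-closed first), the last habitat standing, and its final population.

Round 1: Ashgrove=19 Briarlake=5 Dunmere=8 Elkhorn=10 Fernhollow=14 Greywater=17 Hollowpine=24 → close Hollowpine (overflow 17)
  24÷6 = 4 each, +1 to first 0
Round 2: Ashgrove=23 Briarlake=9 Dunmere=12 Elkhorn=14 Fernhollow=18 Greywater=21 → close Greywater (overflow 15)
  21÷5 = 4 each, +1 to first 1
Round 3: Ashgrove=28 Briarlake=13 Dunmere=16 Elkhorn=18 Fernhollow=22 → close Ashgrove (overflow 19)
  28÷4 = 7 each, +1 to first 0
Round 4: Briarlake=20 Dunmere=23 Elkhorn=25 Fernhollow=29 → close Elkhorn (overflow 18)
  25÷3 = 8 each, +1 to first 1
Round 5: Briarlake=29 Dunmere=31 Fernhollow=37 → close Briarlake (overflow 24)
  29÷2 = 14 each, +1 to first 1
Round 6: Dunmere=46 Fernhollow=51 → close Fernhollow (overflow 38)
  51÷1 = 51 each, +1 to first 0

Closure order: Hollowpine, Greywater, Ashgrove, Elkhorn, Briarlake, Fernhollow
Last habitat: Dunmere with 97 animals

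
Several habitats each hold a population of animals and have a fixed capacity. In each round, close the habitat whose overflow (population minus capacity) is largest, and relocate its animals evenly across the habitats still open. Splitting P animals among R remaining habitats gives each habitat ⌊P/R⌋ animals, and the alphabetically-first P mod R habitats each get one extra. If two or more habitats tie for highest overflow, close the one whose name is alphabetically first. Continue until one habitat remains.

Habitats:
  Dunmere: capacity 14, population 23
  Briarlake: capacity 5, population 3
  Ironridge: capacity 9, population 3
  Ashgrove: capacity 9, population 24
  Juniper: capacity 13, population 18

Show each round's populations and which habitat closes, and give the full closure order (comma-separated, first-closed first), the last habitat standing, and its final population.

Round 1: Ashgrove=24 Briarlake=3 Dunmere=23 Ironridge=3 Juniper=18 → close Ashgrove (overflow 15)
  24÷4 = 6 each, +1 to first 0
Round 2: Briarlake=9 Dunmere=29 Ironridge=9 Juniper=24 → close Dunmere (overflow 15)
  29÷3 = 9 each, +1 to first 2
Round 3: Briarlake=19 Ironridge=19 Juniper=33 → close Juniper (overflow 20)
  33÷2 = 16 each, +1 to first 1
Round 4: Briarlake=36 Ironridge=35 → close Briarlake (overflow 31)
  36÷1 = 36 each, +1 to first 0

Closure order: Ashgrove, Dunmere, Juniper, Briarlake
Last habitat: Ironridge with 71 animals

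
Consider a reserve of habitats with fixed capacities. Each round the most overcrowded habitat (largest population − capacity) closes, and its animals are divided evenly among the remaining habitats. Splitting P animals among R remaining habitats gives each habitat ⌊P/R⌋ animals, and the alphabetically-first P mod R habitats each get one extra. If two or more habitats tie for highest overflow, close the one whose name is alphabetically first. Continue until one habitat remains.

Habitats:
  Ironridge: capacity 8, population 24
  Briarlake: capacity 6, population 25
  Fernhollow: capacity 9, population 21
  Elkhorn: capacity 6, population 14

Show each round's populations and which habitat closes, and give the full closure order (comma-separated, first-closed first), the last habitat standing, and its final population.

Round 1: Briarlake=25 Elkhorn=14 Fernhollow=21 Ironridge=24 → close Briarlake (overflow 19)
  25÷3 = 8 each, +1 to first 1
Round 2: Elkhorn=23 Fernhollow=29 Ironridge=32 → close Ironridge (overflow 24)
  32÷2 = 16 each, +1 to first 0
Round 3: Elkhorn=39 Fernhollow=45 → close Fernhollow (overflow 36)
  45÷1 = 45 each, +1 to first 0

Closure order: Briarlake, Ironridge, Fernhollow
Last habitat: Elkhorn with 84 animals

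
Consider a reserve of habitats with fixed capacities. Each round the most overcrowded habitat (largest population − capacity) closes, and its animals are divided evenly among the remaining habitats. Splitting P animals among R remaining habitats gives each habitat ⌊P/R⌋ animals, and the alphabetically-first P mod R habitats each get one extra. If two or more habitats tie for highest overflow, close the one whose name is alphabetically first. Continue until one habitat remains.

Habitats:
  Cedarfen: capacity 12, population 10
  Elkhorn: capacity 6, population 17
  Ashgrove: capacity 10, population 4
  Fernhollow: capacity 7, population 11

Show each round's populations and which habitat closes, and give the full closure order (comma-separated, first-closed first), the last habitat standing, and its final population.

Round 1: Ashgrove=4 Cedarfen=10 Elkhorn=17 Fernhollow=11 → close Elkhorn (overflow 11)
  17÷3 = 5 each, +1 to first 2
Round 2: Ashgrove=10 Cedarfen=16 Fernhollow=16 → close Fernhollow (overflow 9)
  16÷2 = 8 each, +1 to first 0
Round 3: Ashgrove=18 Cedarfen=24 → close Cedarfen (overflow 12)
  24÷1 = 24 each, +1 to first 0

Closure order: Elkhorn, Fernhollow, Cedarfen
Last habitat: Ashgrove with 42 animals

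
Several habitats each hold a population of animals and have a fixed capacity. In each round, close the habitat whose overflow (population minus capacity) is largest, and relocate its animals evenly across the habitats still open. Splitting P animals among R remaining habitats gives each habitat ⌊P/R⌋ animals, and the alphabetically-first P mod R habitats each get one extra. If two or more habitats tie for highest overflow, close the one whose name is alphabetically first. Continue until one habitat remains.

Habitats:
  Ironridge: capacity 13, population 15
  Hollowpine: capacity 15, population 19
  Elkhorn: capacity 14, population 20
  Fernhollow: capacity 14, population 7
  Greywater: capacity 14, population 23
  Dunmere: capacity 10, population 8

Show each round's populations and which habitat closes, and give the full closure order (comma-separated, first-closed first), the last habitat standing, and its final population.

Closure order: Greywater, Elkhorn, Hollowpine, Ironridge, Dunmere
Last habitat: Fernhollow with 92 animals

Round 1: Dunmere=8 Elkhorn=20 Fernhollow=7 Greywater=23 Hollowpine=19 Ironridge=15 → close Greywater (overflow 9)
  23÷5 = 4 each, +1 to first 3
Round 2: Dunmere=13 Elkhorn=25 Fernhollow=12 Hollowpine=23 Ironridge=19 → close Elkhorn (overflow 11)
  25÷4 = 6 each, +1 to first 1
Round 3: Dunmere=20 Fernhollow=18 Hollowpine=29 Ironridge=25 → close Hollowpine (overflow 14)
  29÷3 = 9 each, +1 to first 2
Round 4: Dunmere=30 Fernhollow=28 Ironridge=34 → close Ironridge (overflow 21)
  34÷2 = 17 each, +1 to first 0
Round 5: Dunmere=47 Fernhollow=45 → close Dunmere (overflow 37)
  47÷1 = 47 each, +1 to first 0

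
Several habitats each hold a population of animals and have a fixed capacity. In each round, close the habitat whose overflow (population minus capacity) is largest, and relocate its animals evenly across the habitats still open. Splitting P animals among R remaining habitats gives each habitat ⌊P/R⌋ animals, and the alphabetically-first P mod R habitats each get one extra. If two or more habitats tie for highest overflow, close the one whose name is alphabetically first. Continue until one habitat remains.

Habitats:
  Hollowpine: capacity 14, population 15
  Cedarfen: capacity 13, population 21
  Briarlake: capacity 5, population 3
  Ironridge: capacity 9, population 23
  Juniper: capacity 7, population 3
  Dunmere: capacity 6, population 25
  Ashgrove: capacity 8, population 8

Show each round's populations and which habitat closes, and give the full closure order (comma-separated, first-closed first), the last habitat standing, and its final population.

Closure order: Dunmere, Ironridge, Cedarfen, Ashgrove, Hollowpine, Briarlake
Last habitat: Juniper with 98 animals

Round 1: Ashgrove=8 Briarlake=3 Cedarfen=21 Dunmere=25 Hollowpine=15 Ironridge=23 Juniper=3 → close Dunmere (overflow 19)
  25÷6 = 4 each, +1 to first 1
Round 2: Ashgrove=13 Briarlake=7 Cedarfen=25 Hollowpine=19 Ironridge=27 Juniper=7 → close Ironridge (overflow 18)
  27÷5 = 5 each, +1 to first 2
Round 3: Ashgrove=19 Briarlake=13 Cedarfen=30 Hollowpine=24 Juniper=12 → close Cedarfen (overflow 17)
  30÷4 = 7 each, +1 to first 2
Round 4: Ashgrove=27 Briarlake=21 Hollowpine=31 Juniper=19 → close Ashgrove (overflow 19)
  27÷3 = 9 each, +1 to first 0
Round 5: Briarlake=30 Hollowpine=40 Juniper=28 → close Hollowpine (overflow 26)
  40÷2 = 20 each, +1 to first 0
Round 6: Briarlake=50 Juniper=48 → close Briarlake (overflow 45)
  50÷1 = 50 each, +1 to first 0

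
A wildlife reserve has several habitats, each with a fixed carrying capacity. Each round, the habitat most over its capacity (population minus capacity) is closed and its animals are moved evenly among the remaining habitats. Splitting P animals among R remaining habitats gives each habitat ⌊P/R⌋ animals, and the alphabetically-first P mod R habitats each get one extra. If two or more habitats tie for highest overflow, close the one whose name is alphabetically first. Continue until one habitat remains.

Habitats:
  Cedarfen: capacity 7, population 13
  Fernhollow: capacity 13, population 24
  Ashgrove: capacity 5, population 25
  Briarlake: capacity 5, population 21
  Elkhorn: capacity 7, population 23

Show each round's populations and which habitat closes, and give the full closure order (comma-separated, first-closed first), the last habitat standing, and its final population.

Round 1: Ashgrove=25 Briarlake=21 Cedarfen=13 Elkhorn=23 Fernhollow=24 → close Ashgrove (overflow 20)
  25÷4 = 6 each, +1 to first 1
Round 2: Briarlake=28 Cedarfen=19 Elkhorn=29 Fernhollow=30 → close Briarlake (overflow 23)
  28÷3 = 9 each, +1 to first 1
Round 3: Cedarfen=29 Elkhorn=38 Fernhollow=39 → close Elkhorn (overflow 31)
  38÷2 = 19 each, +1 to first 0
Round 4: Cedarfen=48 Fernhollow=58 → close Fernhollow (overflow 45)
  58÷1 = 58 each, +1 to first 0

Closure order: Ashgrove, Briarlake, Elkhorn, Fernhollow
Last habitat: Cedarfen with 106 animals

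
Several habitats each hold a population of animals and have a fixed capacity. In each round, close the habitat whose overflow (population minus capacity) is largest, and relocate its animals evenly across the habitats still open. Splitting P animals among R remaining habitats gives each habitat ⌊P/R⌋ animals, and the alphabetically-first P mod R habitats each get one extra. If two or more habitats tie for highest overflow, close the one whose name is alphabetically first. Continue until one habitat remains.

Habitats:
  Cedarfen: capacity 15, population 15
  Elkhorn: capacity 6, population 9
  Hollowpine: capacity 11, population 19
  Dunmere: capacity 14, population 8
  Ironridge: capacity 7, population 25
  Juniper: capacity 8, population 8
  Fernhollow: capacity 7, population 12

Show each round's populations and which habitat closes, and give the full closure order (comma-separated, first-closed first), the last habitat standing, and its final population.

Round 1: Cedarfen=15 Dunmere=8 Elkhorn=9 Fernhollow=12 Hollowpine=19 Ironridge=25 Juniper=8 → close Ironridge (overflow 18)
  25÷6 = 4 each, +1 to first 1
Round 2: Cedarfen=20 Dunmere=12 Elkhorn=13 Fernhollow=16 Hollowpine=23 Juniper=12 → close Hollowpine (overflow 12)
  23÷5 = 4 each, +1 to first 3
Round 3: Cedarfen=25 Dunmere=17 Elkhorn=18 Fernhollow=20 Juniper=16 → close Fernhollow (overflow 13)
  20÷4 = 5 each, +1 to first 0
Round 4: Cedarfen=30 Dunmere=22 Elkhorn=23 Juniper=21 → close Elkhorn (overflow 17)
  23÷3 = 7 each, +1 to first 2
Round 5: Cedarfen=38 Dunmere=30 Juniper=28 → close Cedarfen (overflow 23)
  38÷2 = 19 each, +1 to first 0
Round 6: Dunmere=49 Juniper=47 → close Juniper (overflow 39)
  47÷1 = 47 each, +1 to first 0

Closure order: Ironridge, Hollowpine, Fernhollow, Elkhorn, Cedarfen, Juniper
Last habitat: Dunmere with 96 animals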